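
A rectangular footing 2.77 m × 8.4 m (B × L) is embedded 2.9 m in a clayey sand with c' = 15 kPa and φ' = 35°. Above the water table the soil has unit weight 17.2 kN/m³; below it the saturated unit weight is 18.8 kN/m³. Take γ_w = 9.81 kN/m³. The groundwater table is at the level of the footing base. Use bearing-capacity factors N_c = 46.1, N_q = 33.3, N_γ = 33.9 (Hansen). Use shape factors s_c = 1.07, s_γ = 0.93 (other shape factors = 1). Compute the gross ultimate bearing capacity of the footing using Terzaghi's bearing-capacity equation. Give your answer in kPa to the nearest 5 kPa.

Overburden at base level: q = 17.2 × 2.9 = 49.88 kPa.
Below the base the soil is submerged, so the ½γBN_γ term uses γ' = 18.8 − 9.81 = 8.99 kN/m³.
Cohesion term c·N_c·s_c = 15 × 46.1 × 1.07 = 739.91 kPa; surcharge term q·N_q = 49.88 × 33.3 = 1661 kPa; self-weight term 0.5·γ·B·N_γ·s_γ = 0.5 × 8.99 × 2.77 × 33.9 × 0.93 = 392.55 kPa.
q_ult = 739.91 + 1661 + 392.55 = 2793.5 kPa.

q_ult ≈ 2795 kPa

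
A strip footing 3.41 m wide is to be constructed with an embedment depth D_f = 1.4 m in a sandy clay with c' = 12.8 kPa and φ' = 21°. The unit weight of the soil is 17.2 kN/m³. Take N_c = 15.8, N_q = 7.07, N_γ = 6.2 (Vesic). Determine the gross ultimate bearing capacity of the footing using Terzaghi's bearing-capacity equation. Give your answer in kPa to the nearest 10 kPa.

Effective surcharge at the founding depth q = γ·D_f = 17.2 × 1.4 = 24.08 kPa.
q_ult = c·N_c + q·N_q + 0.5·γ·B·N_γ
     = 12.8 × 15.8 + 24.08 × 7.07 + 0.5 × 17.2 × 3.41 × 6.2
     = 202.24 + 170.25 + 181.82 = 554.31 kPa.

q_ult ≈ 550 kPa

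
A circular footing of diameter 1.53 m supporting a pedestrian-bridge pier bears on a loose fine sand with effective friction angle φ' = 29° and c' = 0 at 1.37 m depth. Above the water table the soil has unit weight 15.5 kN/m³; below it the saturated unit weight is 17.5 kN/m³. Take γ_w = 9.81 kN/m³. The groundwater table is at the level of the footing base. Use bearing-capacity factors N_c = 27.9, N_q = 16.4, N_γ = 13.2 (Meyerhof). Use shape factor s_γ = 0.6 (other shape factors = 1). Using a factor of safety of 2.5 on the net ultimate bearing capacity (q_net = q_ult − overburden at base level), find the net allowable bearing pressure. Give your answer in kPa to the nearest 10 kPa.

q_all(net) ≈ 150 kPa

Overburden at base level: q = 15.5 × 1.37 = 21.235 kPa.
Below the base the soil is submerged, so the ½γBN_γ term uses γ' = 17.5 − 9.81 = 7.69 kN/m³.
Surcharge term q·N_q = 21.235 × 16.4 = 348.25 kPa; self-weight term 0.5·γ·B·N_γ·s_γ = 0.5 × 7.69 × 1.53 × 13.2 × 0.6 = 46.592 kPa.
q_ult = 348.25 + 46.592 = 394.85 kPa.
q_net = 394.85 − 21.235 = 373.61 kPa.
q_all(net) = 373.61 / 2.5 = 149.44 kPa.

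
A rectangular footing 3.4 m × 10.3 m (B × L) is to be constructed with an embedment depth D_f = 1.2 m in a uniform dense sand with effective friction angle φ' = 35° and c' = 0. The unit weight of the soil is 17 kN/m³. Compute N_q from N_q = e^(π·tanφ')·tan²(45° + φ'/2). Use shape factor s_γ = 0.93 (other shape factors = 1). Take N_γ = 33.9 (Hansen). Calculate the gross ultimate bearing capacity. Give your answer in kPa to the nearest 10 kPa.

tan35° = 0.7002, so N_q = e^(π×0.7002)·tan²(62.5°) = 9.023 × 3.69 = 33.3.
q = γ·D_f = 17 × 1.2 = 20.4 kPa.
q·N_q = 20.4 × 33.296 = 679.24 kPa
0.5·γ·B·N_γ·s_γ = 0.5 × 17 × 3.4 × 33.9 × 0.93 = 911.13 kPa
q_ult = 679.24 + 911.13 = 1590.4 kPa.

q_ult ≈ 1590 kPa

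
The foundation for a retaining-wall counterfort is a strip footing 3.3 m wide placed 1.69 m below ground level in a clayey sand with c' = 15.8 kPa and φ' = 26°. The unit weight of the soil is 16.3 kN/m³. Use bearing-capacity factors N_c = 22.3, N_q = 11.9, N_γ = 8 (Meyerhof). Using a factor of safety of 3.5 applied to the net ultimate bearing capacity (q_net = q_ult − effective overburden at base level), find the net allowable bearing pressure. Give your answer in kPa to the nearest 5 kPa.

Overburden at base level: q = 16.3 × 1.69 = 27.547 kPa.
Cohesion term c·N_c = 15.8 × 22.3 = 352.34 kPa; surcharge term q·N_q = 27.547 × 11.9 = 327.81 kPa; self-weight term 0.5·γ·B·N_γ = 0.5 × 16.3 × 3.3 × 8 = 215.16 kPa.
q_ult = 352.34 + 327.81 + 215.16 = 895.31 kPa.
Net ultimate: q_net = 895.31 − 27.547 = 867.76 kPa.
q_all(net) = 867.76 / 3.5 = 247.93 kPa.

q_all(net) ≈ 250 kPa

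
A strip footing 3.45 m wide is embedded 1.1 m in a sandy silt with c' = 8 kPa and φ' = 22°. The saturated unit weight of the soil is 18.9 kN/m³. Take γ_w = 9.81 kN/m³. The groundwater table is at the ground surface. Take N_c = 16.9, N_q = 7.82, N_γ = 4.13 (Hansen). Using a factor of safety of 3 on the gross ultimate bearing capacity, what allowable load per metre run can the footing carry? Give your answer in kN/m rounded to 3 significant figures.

γ' = 18.9 − 9.81 = 9.09 kN/m³ (submerged throughout). q = 9.09 × 1.1 = 9.999 kPa; the same γ' applies in the ½γBN_γ term.
c·N_c = 8 × 16.9 = 135.2 kPa
q·N_q = 9.999 × 7.82 = 78.192 kPa
0.5·γ·B·N_γ = 0.5 × 9.09 × 3.45 × 4.13 = 64.759 kPa
q_ult = 135.2 + 78.192 + 64.759 = 278.15 kPa.
Gross allowable pressure q_all = 278.15 / 3 = 92.717 kPa.
Allowable wall load = q_all × B = 92.717 × 3.45 = 319.87 kN per metre run.

≈ 320 kN/m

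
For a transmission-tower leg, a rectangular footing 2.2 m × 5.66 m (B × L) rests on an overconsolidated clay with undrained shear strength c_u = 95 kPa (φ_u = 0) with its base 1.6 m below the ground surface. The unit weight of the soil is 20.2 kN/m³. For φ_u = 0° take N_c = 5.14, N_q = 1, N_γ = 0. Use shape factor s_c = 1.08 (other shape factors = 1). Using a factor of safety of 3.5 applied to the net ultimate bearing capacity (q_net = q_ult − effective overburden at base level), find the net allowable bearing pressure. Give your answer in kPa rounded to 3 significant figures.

Overburden at base level: q = 20.2 × 1.6 = 32.32 kPa.
Cohesion term c·N_c·s_c = 95 × 5.14 × 1.08 = 527.36 kPa; surcharge term q·N_q = 32.32 × 1 = 32.32 kPa.
q_ult = 527.36 + 32.32 = 559.68 kPa.
Net ultimate: q_net = 559.68 − 32.32 = 527.36 kPa.
q_all(net) = 527.36 / 3.5 = 150.68 kPa.

q_all(net) ≈ 151 kPa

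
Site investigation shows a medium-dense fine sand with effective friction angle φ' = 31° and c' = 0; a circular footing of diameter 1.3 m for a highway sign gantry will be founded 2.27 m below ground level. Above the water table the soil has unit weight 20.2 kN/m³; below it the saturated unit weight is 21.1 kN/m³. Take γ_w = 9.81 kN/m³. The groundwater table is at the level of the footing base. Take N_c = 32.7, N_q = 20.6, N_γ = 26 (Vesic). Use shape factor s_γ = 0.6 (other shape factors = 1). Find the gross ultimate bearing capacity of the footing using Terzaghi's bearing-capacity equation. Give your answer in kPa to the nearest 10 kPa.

q_ult ≈ 1060 kPa

q = γ·D_f = 20.2 × 2.27 = 45.854 kPa.
For the ½γBN_γ term take γ' = 21.1 − 9.81 = 11.29 kN/m³ (soil below base is submerged).
q·N_q = 45.854 × 20.6 = 944.59 kPa
0.5·γ·B·N_γ·s_γ = 0.5 × 11.29 × 1.3 × 26 × 0.6 = 114.48 kPa
q_ult = 944.59 + 114.48 = 1059.1 kPa.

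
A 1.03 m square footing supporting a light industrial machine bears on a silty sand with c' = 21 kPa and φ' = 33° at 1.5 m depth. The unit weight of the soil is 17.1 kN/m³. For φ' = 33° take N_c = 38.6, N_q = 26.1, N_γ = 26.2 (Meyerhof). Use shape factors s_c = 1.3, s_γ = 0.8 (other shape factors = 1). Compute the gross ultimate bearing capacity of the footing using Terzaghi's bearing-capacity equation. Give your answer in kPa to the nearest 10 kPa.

q_ult ≈ 1910 kPa

q = γ·D_f = 17.1 × 1.5 = 25.65 kPa.
c·N_c·s_c = 21 × 38.6 × 1.3 = 1053.8 kPa
q·N_q = 25.65 × 26.1 = 669.47 kPa
0.5·γ·B·N_γ·s_γ = 0.5 × 17.1 × 1.03 × 26.2 × 0.8 = 184.58 kPa
q_ult = 1053.8 + 669.47 + 184.58 = 1907.8 kPa.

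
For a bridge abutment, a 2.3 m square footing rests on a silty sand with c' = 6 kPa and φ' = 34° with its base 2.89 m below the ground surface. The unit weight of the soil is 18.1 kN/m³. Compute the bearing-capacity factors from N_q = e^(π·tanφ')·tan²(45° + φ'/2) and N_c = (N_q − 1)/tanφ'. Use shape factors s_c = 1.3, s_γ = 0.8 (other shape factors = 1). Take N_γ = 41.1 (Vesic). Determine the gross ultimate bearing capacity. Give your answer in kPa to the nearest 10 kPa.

tan34° = 0.6745, so N_q = e^(π×0.6745)·tan²(62°) = 8.323 × 3.537 = 29.44.
N_c = (29.44 − 1)/tan34° = 42.16.
Overburden at base level: q = 18.1 × 2.89 = 52.309 kPa.
Cohesion term c·N_c·s_c = 6 × 42.164 × 1.3 = 328.88 kPa; surcharge term q·N_q = 52.309 × 29.44 = 1540 kPa; self-weight term 0.5·γ·B·N_γ·s_γ = 0.5 × 18.1 × 2.3 × 41.1 × 0.8 = 684.4 kPa.
q_ult = 328.88 + 1540 + 684.4 = 2553.2 kPa.

q_ult ≈ 2550 kPa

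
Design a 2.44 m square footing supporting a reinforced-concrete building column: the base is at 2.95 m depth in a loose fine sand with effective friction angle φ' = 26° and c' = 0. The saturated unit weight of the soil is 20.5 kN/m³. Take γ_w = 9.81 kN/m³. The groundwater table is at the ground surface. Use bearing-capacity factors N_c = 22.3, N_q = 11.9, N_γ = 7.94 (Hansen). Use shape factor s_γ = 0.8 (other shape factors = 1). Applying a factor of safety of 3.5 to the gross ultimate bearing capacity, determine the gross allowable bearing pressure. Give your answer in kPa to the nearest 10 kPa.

q_all ≈ 130 kPa

γ' = 20.5 − 9.81 = 10.69 kN/m³ (submerged throughout). q = 10.69 × 2.95 = 31.535 kPa; the same γ' applies in the ½γBN_γ term.
q·N_q = 31.535 × 11.9 = 375.27 kPa
0.5·γ·B·N_γ·s_γ = 0.5 × 10.69 × 2.44 × 7.94 × 0.8 = 82.842 kPa
q_ult = 375.27 + 82.842 = 458.11 kPa.
q_all = q_ult / FS = 458.11 / 3.5 = 130.89 kPa.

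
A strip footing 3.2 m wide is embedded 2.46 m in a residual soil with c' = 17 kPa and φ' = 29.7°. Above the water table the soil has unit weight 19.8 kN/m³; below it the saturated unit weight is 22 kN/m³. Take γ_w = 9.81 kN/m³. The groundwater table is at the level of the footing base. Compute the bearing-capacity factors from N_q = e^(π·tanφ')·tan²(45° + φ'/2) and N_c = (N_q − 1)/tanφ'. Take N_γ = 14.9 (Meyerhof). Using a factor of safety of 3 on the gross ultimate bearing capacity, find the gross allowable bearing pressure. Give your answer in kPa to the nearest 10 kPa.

N_q = e^(π·tan29.7°)·tan²(59.85°) = 17.79; N_c = (N_q − 1)/tanφ' = 29.43.
Overburden at base level: q = 19.8 × 2.46 = 48.708 kPa.
Below the base the soil is submerged, so the ½γBN_γ term uses γ' = 22 − 9.81 = 12.19 kN/m³.
Cohesion term c·N_c = 17 × 29.431 = 500.32 kPa; surcharge term q·N_q = 48.708 × 17.787 = 866.37 kPa; self-weight term 0.5·γ·B·N_γ = 0.5 × 12.19 × 3.2 × 14.9 = 290.61 kPa.
q_ult = 500.32 + 866.37 + 290.61 = 1657.3 kPa.
q_all = 1657.3 / 3 = 552.44 kPa.

q_all ≈ 550 kPa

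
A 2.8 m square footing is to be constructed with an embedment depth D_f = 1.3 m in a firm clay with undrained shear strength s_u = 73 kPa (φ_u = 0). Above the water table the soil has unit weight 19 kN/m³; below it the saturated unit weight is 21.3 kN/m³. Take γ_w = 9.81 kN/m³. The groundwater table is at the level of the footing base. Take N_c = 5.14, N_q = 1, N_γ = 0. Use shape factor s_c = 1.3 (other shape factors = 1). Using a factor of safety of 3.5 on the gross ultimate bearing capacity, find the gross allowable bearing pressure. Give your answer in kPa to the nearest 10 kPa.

q = γ·D_f = 19 × 1.3 = 24.7 kPa.
c·N_c·s_c = 73 × 5.14 × 1.3 = 487.79 kPa
q·N_q = 24.7 × 1 = 24.7 kPa
q_ult = 487.79 + 24.7 = 512.49 kPa.
q_all = 512.49 / 3.5 = 146.42 kPa.

q_all ≈ 150 kPa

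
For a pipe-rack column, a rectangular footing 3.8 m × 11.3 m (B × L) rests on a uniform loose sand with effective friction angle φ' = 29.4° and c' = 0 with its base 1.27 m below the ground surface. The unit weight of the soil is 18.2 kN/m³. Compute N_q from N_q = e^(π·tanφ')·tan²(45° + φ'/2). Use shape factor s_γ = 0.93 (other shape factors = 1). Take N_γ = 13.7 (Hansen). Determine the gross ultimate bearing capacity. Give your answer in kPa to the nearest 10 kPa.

tan29.4° = 0.5635, so N_q = e^(π×0.5635)·tan²(59.7°) = 5.872 × 2.929 = 17.2.
Overburden at base level: q = 18.2 × 1.27 = 23.114 kPa.
Surcharge term q·N_q = 23.114 × 17.196 = 397.48 kPa; self-weight term 0.5·γ·B·N_γ·s_γ = 0.5 × 18.2 × 3.8 × 13.7 × 0.93 = 440.58 kPa.
q_ult = 397.48 + 440.58 = 838.06 kPa.

q_ult ≈ 840 kPa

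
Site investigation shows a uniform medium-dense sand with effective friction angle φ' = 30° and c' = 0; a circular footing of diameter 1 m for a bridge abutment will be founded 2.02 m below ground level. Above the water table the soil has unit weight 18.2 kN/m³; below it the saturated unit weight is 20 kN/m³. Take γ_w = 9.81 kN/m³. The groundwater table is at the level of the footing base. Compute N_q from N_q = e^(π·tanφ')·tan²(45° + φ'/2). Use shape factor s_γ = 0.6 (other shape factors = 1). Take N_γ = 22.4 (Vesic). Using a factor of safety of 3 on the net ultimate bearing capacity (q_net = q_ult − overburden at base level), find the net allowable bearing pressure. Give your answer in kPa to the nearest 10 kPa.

q_all(net) ≈ 240 kPa

N_q = e^(π·tan30°)·tan²(60°) = 18.4.
Effective surcharge at the founding depth q = γ·D_f = 18.2 × 2.02 = 36.764 kPa.
The water table coincides with the base, so in the self-weight term γ → γ' = 10.19 kN/m³.
q_ult = q·N_q + 0.5·γ·B·N_γ·s_γ
     = 36.764 × 18.401 + 0.5 × 10.19 × 1 × 22.4 × 0.6
     = 676.5 + 68.477 = 744.98 kPa.
q_net = 744.98 − 36.764 = 708.21 kPa.
q_all(net) = 708.21 / 3 = 236.07 kPa.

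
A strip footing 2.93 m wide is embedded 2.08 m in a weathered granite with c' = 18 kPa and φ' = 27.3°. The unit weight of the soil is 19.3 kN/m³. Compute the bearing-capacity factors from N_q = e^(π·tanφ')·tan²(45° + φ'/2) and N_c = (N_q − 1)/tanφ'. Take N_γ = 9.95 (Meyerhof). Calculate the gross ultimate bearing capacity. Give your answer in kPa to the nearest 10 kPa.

tan27.3° = 0.5161, so N_q = e^(π×0.5161)·tan²(58.65°) = 5.061 × 2.694 = 13.64.
N_c = (13.64 − 1)/tan27.3° = 24.48.
q = γ·D_f = 19.3 × 2.08 = 40.144 kPa.
c·N_c = 18 × 24.481 = 440.66 kPa
q·N_q = 40.144 × 13.636 = 547.39 kPa
0.5·γ·B·N_γ = 0.5 × 19.3 × 2.93 × 9.95 = 281.33 kPa
q_ult = 440.66 + 547.39 + 281.33 = 1269.4 kPa.

q_ult ≈ 1270 kPa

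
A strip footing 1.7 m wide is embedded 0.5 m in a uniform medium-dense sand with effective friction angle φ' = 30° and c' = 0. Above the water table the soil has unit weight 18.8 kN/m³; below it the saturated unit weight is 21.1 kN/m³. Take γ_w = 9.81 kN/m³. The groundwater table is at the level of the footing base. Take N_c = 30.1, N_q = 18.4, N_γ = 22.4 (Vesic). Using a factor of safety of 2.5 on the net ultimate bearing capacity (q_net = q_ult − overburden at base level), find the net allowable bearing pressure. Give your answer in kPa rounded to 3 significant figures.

q_all(net) ≈ 151 kPa

Overburden at base level: q = 18.8 × 0.5 = 9.4 kPa.
Below the base the soil is submerged, so the ½γBN_γ term uses γ' = 21.1 − 9.81 = 11.29 kN/m³.
Surcharge term q·N_q = 9.4 × 18.4 = 172.96 kPa; self-weight term 0.5·γ·B·N_γ = 0.5 × 11.29 × 1.7 × 22.4 = 214.96 kPa.
q_ult = 172.96 + 214.96 = 387.92 kPa.
q_net = 387.92 − 9.4 = 378.52 kPa.
q_all(net) = 378.52 / 2.5 = 151.41 kPa.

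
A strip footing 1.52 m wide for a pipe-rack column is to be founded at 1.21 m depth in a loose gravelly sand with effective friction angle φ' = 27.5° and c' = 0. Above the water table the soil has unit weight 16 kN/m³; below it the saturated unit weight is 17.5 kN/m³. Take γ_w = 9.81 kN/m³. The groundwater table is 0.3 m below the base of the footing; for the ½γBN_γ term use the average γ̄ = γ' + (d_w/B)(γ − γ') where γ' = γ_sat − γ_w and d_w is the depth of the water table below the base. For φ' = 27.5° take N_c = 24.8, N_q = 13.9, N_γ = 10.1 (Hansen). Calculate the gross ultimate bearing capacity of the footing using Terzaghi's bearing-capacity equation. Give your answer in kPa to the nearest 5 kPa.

q = γ·D_f = 16 × 1.21 = 19.36 kPa.
γ' = 7.69 kN/m³; averaging over the depth B below the base, γ̄ = γ' + (d_w/B)(γ − γ') = 9.3301 kN/m³.
q·N_q = 19.36 × 13.9 = 269.1 kPa
0.5·γ·B·N_γ = 0.5 × 9.3301 × 1.52 × 10.1 = 71.618 kPa
q_ult = 269.1 + 71.618 = 340.72 kPa.

q_ult ≈ 340 kPa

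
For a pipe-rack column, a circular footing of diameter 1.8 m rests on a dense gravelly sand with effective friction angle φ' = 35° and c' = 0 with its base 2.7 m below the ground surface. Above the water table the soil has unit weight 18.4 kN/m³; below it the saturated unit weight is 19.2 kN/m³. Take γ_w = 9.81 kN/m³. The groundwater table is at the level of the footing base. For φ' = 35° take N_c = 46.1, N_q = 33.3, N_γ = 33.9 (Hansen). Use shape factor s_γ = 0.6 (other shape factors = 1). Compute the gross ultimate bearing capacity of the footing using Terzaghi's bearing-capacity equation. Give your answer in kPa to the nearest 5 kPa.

q_ult ≈ 1825 kPa

Overburden at base level: q = 18.4 × 2.7 = 49.68 kPa.
Below the base the soil is submerged, so the ½γBN_γ term uses γ' = 19.2 − 9.81 = 9.39 kN/m³.
Surcharge term q·N_q = 49.68 × 33.3 = 1654.3 kPa; self-weight term 0.5·γ·B·N_γ·s_γ = 0.5 × 9.39 × 1.8 × 33.9 × 0.6 = 171.89 kPa.
q_ult = 1654.3 + 171.89 = 1826.2 kPa.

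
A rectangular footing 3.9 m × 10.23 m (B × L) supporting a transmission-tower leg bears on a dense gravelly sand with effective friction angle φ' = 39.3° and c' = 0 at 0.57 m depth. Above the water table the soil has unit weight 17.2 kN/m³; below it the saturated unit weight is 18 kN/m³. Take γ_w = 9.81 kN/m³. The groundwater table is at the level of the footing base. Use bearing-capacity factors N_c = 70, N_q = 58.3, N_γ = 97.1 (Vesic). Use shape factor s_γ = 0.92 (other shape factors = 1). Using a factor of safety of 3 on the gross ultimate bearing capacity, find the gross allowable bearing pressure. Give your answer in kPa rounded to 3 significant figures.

q_all ≈ 666 kPa

Effective surcharge at the founding depth q = γ·D_f = 17.2 × 0.57 = 9.804 kPa.
The water table coincides with the base, so in the self-weight term γ → γ' = 8.19 kN/m³.
q_ult = q·N_q + 0.5·γ·B·N_γ·s_γ
     = 9.804 × 58.3 + 0.5 × 8.19 × 3.9 × 97.1 × 0.92
     = 571.57 + 1426.7 = 1998.2 kPa.
q_all = 1998.2 / 3 = 666.08 kPa.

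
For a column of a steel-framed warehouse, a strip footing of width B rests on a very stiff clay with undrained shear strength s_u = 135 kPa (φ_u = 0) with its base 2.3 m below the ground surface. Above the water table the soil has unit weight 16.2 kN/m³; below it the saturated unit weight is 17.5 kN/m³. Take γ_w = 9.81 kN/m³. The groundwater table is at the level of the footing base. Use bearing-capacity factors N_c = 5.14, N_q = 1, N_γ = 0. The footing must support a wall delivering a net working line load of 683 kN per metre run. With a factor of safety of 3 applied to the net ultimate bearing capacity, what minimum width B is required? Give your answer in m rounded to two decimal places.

Overburden at base level: q = 16.2 × 2.3 = 37.26 kPa.
Cohesion term c·N_c = 135 × 5.14 = 693.9 kPa; surcharge term q·N_q = 37.26 × 1 = 37.26 kPa.
q_ult = 693.9 + 37.26 = 731.16 kPa.
For φ = 0 the ½γBN_γ term vanishes, so q_ult is independent of B. q_net = 731.16 − 37.26 = 693.9 kPa; q_all(net) = 693.9/3 = 231.3 kPa.
Required width B = w / q_all(net) = 683 / 231.3 = 2.953 m.

B = 2.95 m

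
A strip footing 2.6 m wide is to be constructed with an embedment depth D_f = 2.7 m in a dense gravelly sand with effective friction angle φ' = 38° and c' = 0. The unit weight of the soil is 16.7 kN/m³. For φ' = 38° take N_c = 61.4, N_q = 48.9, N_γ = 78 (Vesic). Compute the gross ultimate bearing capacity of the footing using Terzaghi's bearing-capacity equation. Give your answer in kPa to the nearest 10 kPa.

q_ult ≈ 3900 kPa

Overburden at base level: q = 16.7 × 2.7 = 45.09 kPa.
Surcharge term q·N_q = 45.09 × 48.9 = 2204.9 kPa; self-weight term 0.5·γ·B·N_γ = 0.5 × 16.7 × 2.6 × 78 = 1693.4 kPa.
q_ult = 2204.9 + 1693.4 = 3898.3 kPa.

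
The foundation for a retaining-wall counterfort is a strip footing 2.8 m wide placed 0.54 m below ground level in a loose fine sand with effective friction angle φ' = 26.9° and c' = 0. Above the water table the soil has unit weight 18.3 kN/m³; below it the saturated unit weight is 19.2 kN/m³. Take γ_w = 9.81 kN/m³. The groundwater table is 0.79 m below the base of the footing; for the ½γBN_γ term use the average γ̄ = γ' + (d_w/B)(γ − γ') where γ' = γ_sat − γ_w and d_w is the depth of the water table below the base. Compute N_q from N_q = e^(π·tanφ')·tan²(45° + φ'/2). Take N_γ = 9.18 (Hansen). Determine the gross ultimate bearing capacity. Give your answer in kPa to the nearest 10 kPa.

tan26.9° = 0.5073, so N_q = e^(π×0.5073)·tan²(58.45°) = 4.923 × 2.653 = 13.06.
q = γ·D_f = 18.3 × 0.54 = 9.882 kPa.
γ' = 9.39 kN/m³; averaging over the depth B below the base, γ̄ = γ' + (d_w/B)(γ − γ') = 11.904 kN/m³.
q·N_q = 9.882 × 13.057 = 129.03 kPa
0.5·γ·B·N_γ = 0.5 × 11.904 × 2.8 × 9.18 = 152.99 kPa
q_ult = 129.03 + 152.99 = 282.02 kPa.

q_ult ≈ 280 kPa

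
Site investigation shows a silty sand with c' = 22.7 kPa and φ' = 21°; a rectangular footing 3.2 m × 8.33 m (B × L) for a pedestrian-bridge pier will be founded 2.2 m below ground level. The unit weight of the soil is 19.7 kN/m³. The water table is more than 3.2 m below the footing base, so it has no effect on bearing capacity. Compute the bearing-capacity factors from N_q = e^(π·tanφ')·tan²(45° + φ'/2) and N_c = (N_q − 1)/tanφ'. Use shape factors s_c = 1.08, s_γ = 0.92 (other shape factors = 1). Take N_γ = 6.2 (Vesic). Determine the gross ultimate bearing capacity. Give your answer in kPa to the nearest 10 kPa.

q_ult ≈ 870 kPa

tan21° = 0.3839, so N_q = e^(π×0.3839)·tan²(55.5°) = 3.34 × 2.117 = 7.07.
N_c = (7.07 − 1)/tan21° = 15.81.
Effective surcharge at the founding depth q = γ·D_f = 19.7 × 2.2 = 43.34 kPa.
q_ult = c·N_c·s_c + q·N_q + 0.5·γ·B·N_γ·s_γ
     = 22.7 × 15.815 × 1.08 + 43.34 × 7.0708 + 0.5 × 19.7 × 3.2 × 6.2 × 0.92
     = 387.72 + 306.45 + 179.79 = 873.95 kPa.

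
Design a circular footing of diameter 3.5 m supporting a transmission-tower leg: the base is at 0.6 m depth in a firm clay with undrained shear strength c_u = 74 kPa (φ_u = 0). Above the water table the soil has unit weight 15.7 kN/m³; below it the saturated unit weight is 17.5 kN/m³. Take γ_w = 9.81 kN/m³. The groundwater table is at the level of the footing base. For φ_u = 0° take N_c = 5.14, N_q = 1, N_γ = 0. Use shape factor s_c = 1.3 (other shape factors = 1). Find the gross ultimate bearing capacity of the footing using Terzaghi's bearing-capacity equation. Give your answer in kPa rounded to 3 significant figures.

Overburden at base level: q = 15.7 × 0.6 = 9.42 kPa.
Cohesion term c·N_c·s_c = 74 × 5.14 × 1.3 = 494.47 kPa; surcharge term q·N_q = 9.42 × 1 = 9.42 kPa.
q_ult = 494.47 + 9.42 = 503.89 kPa.

q_ult ≈ 504 kPa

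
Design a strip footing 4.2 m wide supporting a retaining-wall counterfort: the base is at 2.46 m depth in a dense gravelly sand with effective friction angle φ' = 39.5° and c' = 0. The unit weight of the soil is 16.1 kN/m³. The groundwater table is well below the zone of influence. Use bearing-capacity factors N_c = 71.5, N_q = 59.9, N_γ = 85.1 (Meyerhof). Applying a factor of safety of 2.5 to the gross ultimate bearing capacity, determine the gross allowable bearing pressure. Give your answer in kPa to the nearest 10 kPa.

Effective surcharge at the founding depth q = γ·D_f = 16.1 × 2.46 = 39.606 kPa.
q_ult = q·N_q + 0.5·γ·B·N_γ
     = 39.606 × 59.9 + 0.5 × 16.1 × 4.2 × 85.1
     = 2372.4 + 2877.2 = 5249.6 kPa.
q_all = q_ult / FS = 5249.6 / 2.5 = 2099.9 kPa.

q_all ≈ 2100 kPa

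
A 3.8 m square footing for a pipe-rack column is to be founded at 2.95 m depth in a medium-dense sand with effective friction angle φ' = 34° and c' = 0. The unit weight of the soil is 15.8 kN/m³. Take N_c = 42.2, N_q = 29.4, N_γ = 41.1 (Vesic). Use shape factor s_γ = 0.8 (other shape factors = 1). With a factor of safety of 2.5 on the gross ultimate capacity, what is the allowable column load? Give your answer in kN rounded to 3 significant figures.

P_all ≈ 13600 kN

Effective surcharge at the founding depth q = γ·D_f = 15.8 × 2.95 = 46.61 kPa.
q_ult = q·N_q + 0.5·γ·B·N_γ·s_γ
     = 46.61 × 29.4 + 0.5 × 15.8 × 3.8 × 41.1 × 0.8
     = 1370.3 + 987.06 = 2357.4 kPa.
Gross allowable pressure q_all = 2357.4 / 2.5 = 942.96 kPa.
Footing area = 14.44 m², so allowable column load = 942.96 × 14.44 = 13616 kN.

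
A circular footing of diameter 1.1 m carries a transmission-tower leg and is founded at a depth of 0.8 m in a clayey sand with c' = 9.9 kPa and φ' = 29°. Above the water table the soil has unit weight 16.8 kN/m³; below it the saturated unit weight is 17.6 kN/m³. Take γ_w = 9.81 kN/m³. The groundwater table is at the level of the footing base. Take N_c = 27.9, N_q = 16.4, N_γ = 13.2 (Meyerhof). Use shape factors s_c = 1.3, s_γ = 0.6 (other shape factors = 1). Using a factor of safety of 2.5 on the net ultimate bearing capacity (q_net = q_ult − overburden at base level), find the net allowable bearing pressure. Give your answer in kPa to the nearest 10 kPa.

Overburden at base level: q = 16.8 × 0.8 = 13.44 kPa.
Below the base the soil is submerged, so the ½γBN_γ term uses γ' = 17.6 − 9.81 = 7.79 kN/m³.
Cohesion term c·N_c·s_c = 9.9 × 27.9 × 1.3 = 359.07 kPa; surcharge term q·N_q = 13.44 × 16.4 = 220.42 kPa; self-weight term 0.5·γ·B·N_γ·s_γ = 0.5 × 7.79 × 1.1 × 13.2 × 0.6 = 33.933 kPa.
q_ult = 359.07 + 220.42 + 33.933 = 613.42 kPa.
q_net = 613.42 − 13.44 = 599.98 kPa.
q_all(net) = 599.98 / 2.5 = 239.99 kPa.

q_all(net) ≈ 240 kPa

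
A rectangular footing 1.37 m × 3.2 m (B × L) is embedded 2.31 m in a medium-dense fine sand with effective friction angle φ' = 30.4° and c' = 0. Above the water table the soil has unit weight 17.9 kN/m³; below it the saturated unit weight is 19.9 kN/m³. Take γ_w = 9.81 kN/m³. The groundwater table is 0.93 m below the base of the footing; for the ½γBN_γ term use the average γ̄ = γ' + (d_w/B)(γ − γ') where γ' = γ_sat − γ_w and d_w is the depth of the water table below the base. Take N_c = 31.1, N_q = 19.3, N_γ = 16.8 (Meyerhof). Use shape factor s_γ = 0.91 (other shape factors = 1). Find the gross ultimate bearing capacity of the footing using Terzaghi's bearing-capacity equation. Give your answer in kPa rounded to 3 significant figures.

Effective surcharge at the founding depth q = γ·D_f = 17.9 × 2.31 = 41.349 kPa.
With d_w = 0.93 m < B, γ̄ = 10.09 + (0.93/1.37) × (17.9 − 10.09) = 15.392 kN/m³.
q_ult = q·N_q + 0.5·γ·B·N_γ·s_γ
     = 41.349 × 19.3 + 0.5 × 15.392 × 1.37 × 16.8 × 0.91
     = 798.04 + 161.19 = 959.22 kPa.

q_ult ≈ 959 kPa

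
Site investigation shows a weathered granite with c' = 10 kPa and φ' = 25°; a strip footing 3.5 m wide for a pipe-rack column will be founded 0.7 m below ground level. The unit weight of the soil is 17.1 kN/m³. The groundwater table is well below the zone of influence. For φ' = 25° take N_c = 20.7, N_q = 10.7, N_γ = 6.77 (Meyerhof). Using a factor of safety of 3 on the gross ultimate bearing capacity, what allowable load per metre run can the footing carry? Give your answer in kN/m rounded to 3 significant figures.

≈ 627 kN/m

q = γ·D_f = 17.1 × 0.7 = 11.97 kPa.
c·N_c = 10 × 20.7 = 207 kPa
q·N_q = 11.97 × 10.7 = 128.08 kPa
0.5·γ·B·N_γ = 0.5 × 17.1 × 3.5 × 6.77 = 202.59 kPa
q_ult = 207 + 128.08 + 202.59 = 537.67 kPa.
Gross allowable pressure q_all = 537.67 / 3 = 179.22 kPa.
Allowable wall load = q_all × B = 179.22 × 3.5 = 627.28 kN per metre run.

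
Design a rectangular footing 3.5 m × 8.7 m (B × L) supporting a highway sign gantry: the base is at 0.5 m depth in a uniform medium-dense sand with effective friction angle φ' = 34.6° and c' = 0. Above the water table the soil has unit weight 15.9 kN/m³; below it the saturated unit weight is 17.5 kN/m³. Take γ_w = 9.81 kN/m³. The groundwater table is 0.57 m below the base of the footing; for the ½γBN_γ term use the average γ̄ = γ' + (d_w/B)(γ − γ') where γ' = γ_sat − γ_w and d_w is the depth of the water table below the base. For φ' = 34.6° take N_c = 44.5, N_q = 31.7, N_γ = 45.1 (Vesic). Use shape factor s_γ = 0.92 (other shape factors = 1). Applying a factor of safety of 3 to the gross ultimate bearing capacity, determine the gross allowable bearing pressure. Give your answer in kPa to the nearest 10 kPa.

q_all ≈ 300 kPa

Effective surcharge at the founding depth q = γ·D_f = 15.9 × 0.5 = 7.95 kPa.
With d_w = 0.57 m < B, γ̄ = 7.69 + (0.57/3.5) × (15.9 − 7.69) = 9.0271 kN/m³.
q_ult = q·N_q + 0.5·γ·B·N_γ·s_γ
     = 7.95 × 31.7 + 0.5 × 9.0271 × 3.5 × 45.1 × 0.92
     = 252.01 + 655.46 = 907.48 kPa.
q_all = q_ult / FS = 907.48 / 3 = 302.49 kPa.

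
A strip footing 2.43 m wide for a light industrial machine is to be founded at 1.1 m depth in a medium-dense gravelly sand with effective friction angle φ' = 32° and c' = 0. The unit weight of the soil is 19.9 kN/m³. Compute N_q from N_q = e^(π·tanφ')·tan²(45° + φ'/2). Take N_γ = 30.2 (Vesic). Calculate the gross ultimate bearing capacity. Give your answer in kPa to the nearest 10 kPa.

q_ult ≈ 1240 kPa

tan32° = 0.6249, so N_q = e^(π×0.6249)·tan²(61°) = 7.121 × 3.255 = 23.18.
q = γ·D_f = 19.9 × 1.1 = 21.89 kPa.
q·N_q = 21.89 × 23.177 = 507.34 kPa
0.5·γ·B·N_γ = 0.5 × 19.9 × 2.43 × 30.2 = 730.19 kPa
q_ult = 507.34 + 730.19 = 1237.5 kPa.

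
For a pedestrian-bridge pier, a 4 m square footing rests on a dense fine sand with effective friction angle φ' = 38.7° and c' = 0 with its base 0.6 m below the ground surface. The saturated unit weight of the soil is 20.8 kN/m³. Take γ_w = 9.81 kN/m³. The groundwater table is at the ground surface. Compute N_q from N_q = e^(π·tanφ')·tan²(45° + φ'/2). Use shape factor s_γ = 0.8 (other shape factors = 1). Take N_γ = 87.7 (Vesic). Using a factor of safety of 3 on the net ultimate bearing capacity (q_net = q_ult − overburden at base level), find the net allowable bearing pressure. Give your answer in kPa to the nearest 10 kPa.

N_q = e^(π·tan38.7°)·tan²(64.35°) = 53.73.
With the water table at the surface the whole profile is submerged: γ' = 20.8 − 9.81 = 10.99 kN/m³, so q = γ'·D_f = 6.594 kPa; the same γ' applies in the ½γBN_γ term.
q_ult = q·N_q + 0.5·γ·B·N_γ·s_γ
     = 6.594 × 53.733 + 0.5 × 10.99 × 4 × 87.7 × 0.8
     = 354.31 + 1542.1 = 1896.4 kPa.
q_net = 1896.4 − 6.594 = 1889.8 kPa.
q_all(net) = 1889.8 / 3 = 629.95 kPa.

q_all(net) ≈ 630 kPa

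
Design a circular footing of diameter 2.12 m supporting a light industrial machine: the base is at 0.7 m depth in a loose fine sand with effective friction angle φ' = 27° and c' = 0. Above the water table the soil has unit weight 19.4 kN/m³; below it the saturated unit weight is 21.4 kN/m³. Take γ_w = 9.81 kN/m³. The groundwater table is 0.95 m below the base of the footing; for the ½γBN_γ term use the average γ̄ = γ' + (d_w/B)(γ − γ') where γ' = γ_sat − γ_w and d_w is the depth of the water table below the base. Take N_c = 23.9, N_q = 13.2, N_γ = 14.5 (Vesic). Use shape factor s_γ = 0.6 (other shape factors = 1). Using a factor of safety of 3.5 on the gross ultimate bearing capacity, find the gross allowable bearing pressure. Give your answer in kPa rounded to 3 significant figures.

q_all ≈ 91 kPa

Effective surcharge at the founding depth q = γ·D_f = 19.4 × 0.7 = 13.58 kPa.
With d_w = 0.95 m < B, γ̄ = 11.59 + (0.95/2.12) × (19.4 − 11.59) = 15.09 kN/m³.
q_ult = q·N_q + 0.5·γ·B·N_γ·s_γ
     = 13.58 × 13.2 + 0.5 × 15.09 × 2.12 × 14.5 × 0.6
     = 179.26 + 139.16 = 318.41 kPa.
q_all = 318.41 / 3.5 = 90.975 kPa.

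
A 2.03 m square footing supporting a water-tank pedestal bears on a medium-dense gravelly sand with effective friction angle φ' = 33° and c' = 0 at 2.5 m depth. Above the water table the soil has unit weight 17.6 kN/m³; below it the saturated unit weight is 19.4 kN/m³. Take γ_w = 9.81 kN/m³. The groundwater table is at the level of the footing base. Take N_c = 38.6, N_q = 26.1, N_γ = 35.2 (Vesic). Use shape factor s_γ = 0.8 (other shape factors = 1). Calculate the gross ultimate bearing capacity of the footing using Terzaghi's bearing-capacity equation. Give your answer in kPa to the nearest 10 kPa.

q_ult ≈ 1420 kPa

q = γ·D_f = 17.6 × 2.5 = 44 kPa.
For the ½γBN_γ term take γ' = 19.4 − 9.81 = 9.59 kN/m³ (soil below base is submerged).
q·N_q = 44 × 26.1 = 1148.4 kPa
0.5·γ·B·N_γ·s_γ = 0.5 × 9.59 × 2.03 × 35.2 × 0.8 = 274.11 kPa
q_ult = 1148.4 + 274.11 = 1422.5 kPa.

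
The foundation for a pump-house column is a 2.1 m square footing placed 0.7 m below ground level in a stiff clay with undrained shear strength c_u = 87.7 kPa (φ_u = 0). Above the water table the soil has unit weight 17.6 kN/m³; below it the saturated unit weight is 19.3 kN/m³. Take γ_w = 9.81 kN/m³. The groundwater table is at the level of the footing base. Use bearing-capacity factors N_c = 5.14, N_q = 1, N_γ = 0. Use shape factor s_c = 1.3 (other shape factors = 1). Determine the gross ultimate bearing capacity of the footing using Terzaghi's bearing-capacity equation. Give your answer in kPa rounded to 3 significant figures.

q_ult ≈ 598 kPa

Overburden at base level: q = 17.6 × 0.7 = 12.32 kPa.
Cohesion term c·N_c·s_c = 87.7 × 5.14 × 1.3 = 586.01 kPa; surcharge term q·N_q = 12.32 × 1 = 12.32 kPa.
q_ult = 586.01 + 12.32 = 598.33 kPa.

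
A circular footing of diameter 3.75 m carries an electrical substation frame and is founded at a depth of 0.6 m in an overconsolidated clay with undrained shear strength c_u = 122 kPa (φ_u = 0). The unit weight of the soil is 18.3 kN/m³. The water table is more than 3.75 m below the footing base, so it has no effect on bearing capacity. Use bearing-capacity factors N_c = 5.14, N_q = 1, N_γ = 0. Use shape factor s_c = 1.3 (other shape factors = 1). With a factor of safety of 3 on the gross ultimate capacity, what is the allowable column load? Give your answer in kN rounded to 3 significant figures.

Overburden at base level: q = 18.3 × 0.6 = 10.98 kPa.
Cohesion term c·N_c·s_c = 122 × 5.14 × 1.3 = 815.2 kPa; surcharge term q·N_q = 10.98 × 1 = 10.98 kPa.
q_ult = 815.2 + 10.98 = 826.18 kPa.
Gross allowable pressure q_all = 826.18 / 3 = 275.39 kPa.
Footing area = 11.0447 m², so allowable column load = 275.39 × 11.0447 = 3041.7 kN.

P_all ≈ 3040 kN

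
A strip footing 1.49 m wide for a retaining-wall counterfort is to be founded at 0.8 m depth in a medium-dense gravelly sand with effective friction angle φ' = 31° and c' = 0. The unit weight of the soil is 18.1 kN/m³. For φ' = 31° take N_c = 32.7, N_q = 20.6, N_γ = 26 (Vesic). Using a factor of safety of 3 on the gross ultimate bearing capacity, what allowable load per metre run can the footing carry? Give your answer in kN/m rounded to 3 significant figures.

Overburden at base level: q = 18.1 × 0.8 = 14.48 kPa.
Surcharge term q·N_q = 14.48 × 20.6 = 298.29 kPa; self-weight term 0.5·γ·B·N_γ = 0.5 × 18.1 × 1.49 × 26 = 350.6 kPa.
q_ult = 298.29 + 350.6 = 648.89 kPa.
Gross allowable pressure q_all = 648.89 / 3 = 216.3 kPa.
Allowable wall load = q_all × B = 216.3 × 1.49 = 322.28 kN per metre run.

≈ 322 kN/m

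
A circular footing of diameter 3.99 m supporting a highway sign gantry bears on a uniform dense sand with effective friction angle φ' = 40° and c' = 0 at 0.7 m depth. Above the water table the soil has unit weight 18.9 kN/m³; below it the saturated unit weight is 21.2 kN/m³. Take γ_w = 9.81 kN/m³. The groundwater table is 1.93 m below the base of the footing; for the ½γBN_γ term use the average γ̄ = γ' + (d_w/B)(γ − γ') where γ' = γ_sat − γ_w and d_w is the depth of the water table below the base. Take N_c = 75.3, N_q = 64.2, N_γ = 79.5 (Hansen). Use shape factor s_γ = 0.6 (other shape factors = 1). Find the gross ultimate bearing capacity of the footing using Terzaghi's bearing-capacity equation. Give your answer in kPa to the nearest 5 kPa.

q_ult ≈ 2280 kPa

Overburden at base level: q = 18.9 × 0.7 = 13.23 kPa.
The water table is 1.93 m below the base (< B = 3.99 m), so the ½γBN_γ term uses γ̄ = γ' + (d_w/B)(γ − γ') = 11.39 + (1.93/3.99)(18.9 − 11.39) = 15.023 kN/m³.
Surcharge term q·N_q = 13.23 × 64.2 = 849.37 kPa; self-weight term 0.5·γ·B·N_γ·s_γ = 0.5 × 15.023 × 3.99 × 79.5 × 0.6 = 1429.6 kPa.
q_ult = 849.37 + 1429.6 = 2278.9 kPa.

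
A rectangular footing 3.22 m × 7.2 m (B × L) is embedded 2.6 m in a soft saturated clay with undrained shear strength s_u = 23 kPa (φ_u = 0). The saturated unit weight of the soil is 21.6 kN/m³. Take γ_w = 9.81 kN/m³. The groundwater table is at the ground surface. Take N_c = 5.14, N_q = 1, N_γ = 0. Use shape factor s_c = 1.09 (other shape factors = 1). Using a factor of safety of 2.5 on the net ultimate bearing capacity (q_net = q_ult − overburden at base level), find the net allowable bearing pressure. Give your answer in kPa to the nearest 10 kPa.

q_all(net) ≈ 50 kPa

With the water table at the surface the whole profile is submerged: γ' = 21.6 − 9.81 = 11.79 kN/m³, so q = γ'·D_f = 30.654 kPa.
q_ult = c·N_c·s_c + q·N_q
     = 23 × 5.14 × 1.09 + 30.654 × 1
     = 128.86 + 30.654 = 159.51 kPa.
q_net = 159.51 − 30.654 = 128.86 kPa.
q_all(net) = 128.86 / 2.5 = 51.544 kPa.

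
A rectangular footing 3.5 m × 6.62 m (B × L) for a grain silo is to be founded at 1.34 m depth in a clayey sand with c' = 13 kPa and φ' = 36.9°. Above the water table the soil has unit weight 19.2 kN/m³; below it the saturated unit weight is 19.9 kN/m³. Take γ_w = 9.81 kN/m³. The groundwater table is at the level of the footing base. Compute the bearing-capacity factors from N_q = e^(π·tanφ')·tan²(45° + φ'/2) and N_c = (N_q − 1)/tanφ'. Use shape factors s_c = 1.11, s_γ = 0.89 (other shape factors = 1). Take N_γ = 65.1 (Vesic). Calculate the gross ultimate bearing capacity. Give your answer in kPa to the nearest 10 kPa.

q_ult ≈ 2910 kPa

tan36.9° = 0.7508, so N_q = e^(π×0.7508)·tan²(63.45°) = 10.578 × 4.005 = 42.37.
N_c = (42.37 − 1)/tan36.9° = 55.1.
Effective surcharge at the founding depth q = γ·D_f = 19.2 × 1.34 = 25.728 kPa.
The water table coincides with the base, so in the self-weight term γ → γ' = 10.09 kN/m³.
q_ult = c·N_c·s_c + q·N_q + 0.5·γ·B·N_γ·s_γ
     = 13 × 55.096 × 1.11 + 25.728 × 42.368 + 0.5 × 10.09 × 3.5 × 65.1 × 0.89
     = 795.04 + 1090 + 1023.1 = 2908.1 kPa.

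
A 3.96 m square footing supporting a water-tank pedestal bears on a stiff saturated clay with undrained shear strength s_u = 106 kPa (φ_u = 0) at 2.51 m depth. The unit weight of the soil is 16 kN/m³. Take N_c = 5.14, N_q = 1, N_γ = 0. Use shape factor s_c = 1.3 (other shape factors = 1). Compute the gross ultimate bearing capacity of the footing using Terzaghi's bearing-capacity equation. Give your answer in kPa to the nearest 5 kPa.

q_ult ≈ 750 kPa

Effective surcharge at the founding depth q = γ·D_f = 16 × 2.51 = 40.16 kPa.
q_ult = c·N_c·s_c + q·N_q
     = 106 × 5.14 × 1.3 + 40.16 × 1
     = 708.29 + 40.16 = 748.45 kPa.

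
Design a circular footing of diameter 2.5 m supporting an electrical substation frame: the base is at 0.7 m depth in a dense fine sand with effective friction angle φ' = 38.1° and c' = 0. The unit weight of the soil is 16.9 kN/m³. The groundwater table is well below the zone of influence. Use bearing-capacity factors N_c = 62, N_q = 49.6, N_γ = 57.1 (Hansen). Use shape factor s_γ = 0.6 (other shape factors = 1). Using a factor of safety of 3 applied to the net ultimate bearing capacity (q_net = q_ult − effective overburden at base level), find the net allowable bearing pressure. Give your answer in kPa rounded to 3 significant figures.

q_all(net) ≈ 433 kPa

q = γ·D_f = 16.9 × 0.7 = 11.83 kPa.
q·N_q = 11.83 × 49.6 = 586.77 kPa
0.5·γ·B·N_γ·s_γ = 0.5 × 16.9 × 2.5 × 57.1 × 0.6 = 723.74 kPa
q_ult = 586.77 + 723.74 = 1310.5 kPa.
Net ultimate: q_net = 1310.5 − 11.83 = 1298.7 kPa.
q_all(net) = 1298.7 / 3 = 432.89 kPa.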